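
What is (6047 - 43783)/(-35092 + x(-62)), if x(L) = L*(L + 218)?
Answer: 9434/11191 ≈ 0.84300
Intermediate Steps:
x(L) = L*(218 + L)
(6047 - 43783)/(-35092 + x(-62)) = (6047 - 43783)/(-35092 - 62*(218 - 62)) = -37736/(-35092 - 62*156) = -37736/(-35092 - 9672) = -37736/(-44764) = -37736*(-1/44764) = 9434/11191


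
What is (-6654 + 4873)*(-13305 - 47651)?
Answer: 108562636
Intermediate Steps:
(-6654 + 4873)*(-13305 - 47651) = -1781*(-60956) = 108562636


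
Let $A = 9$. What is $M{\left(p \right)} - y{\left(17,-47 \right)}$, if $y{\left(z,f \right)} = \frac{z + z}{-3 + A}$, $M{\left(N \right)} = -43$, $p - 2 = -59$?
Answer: $- \frac{146}{3} \approx -48.667$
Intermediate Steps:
$p = -57$ ($p = 2 - 59 = -57$)
$y{\left(z,f \right)} = \frac{z}{3}$ ($y{\left(z,f \right)} = \frac{z + z}{-3 + 9} = \frac{2 z}{6} = 2 z \frac{1}{6} = \frac{z}{3}$)
$M{\left(p \right)} - y{\left(17,-47 \right)} = -43 - \frac{1}{3} \cdot 17 = -43 - \frac{17}{3} = - \frac{146}{3}$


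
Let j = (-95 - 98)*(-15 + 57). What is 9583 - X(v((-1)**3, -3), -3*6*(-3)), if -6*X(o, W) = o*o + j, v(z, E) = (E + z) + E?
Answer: 49441/6 ≈ 8240.2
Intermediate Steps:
v(z, E) = z + 2*E
j = -8106 (j = -193*42 = -8106)
X(o, W) = 1351 - o**2/6 (X(o, W) = -(o*o - 8106)/6 = -(o**2 - 8106)/6 = -(-8106 + o**2)/6 = 1351 - o**2/6)
9583 - X(v((-1)**3, -3), -3*6*(-3)) = 9583 - (1351 - ((-1)**3 + 2*(-3))**2/6) = 9583 - (1351 - (-1 - 6)**2/6) = 9583 - (1351 - 1/6*(-7)**2) = 9583 - (1351 - 1/6*49) = 9583 - (1351 - 49/6) = 9583 - 1*8057/6 = 9583 - 8057/6 = 49441/6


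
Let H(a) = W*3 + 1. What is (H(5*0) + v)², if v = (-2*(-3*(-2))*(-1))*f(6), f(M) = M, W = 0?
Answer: 5329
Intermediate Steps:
v = 72 (v = -2*(-3*(-2))*(-1)*6 = -12*(-1)*6 = -2*(-6)*6 = 12*6 = 72)
H(a) = 1 (H(a) = 0*3 + 1 = 0 + 1 = 1)
(H(5*0) + v)² = (1 + 72)² = 73² = 5329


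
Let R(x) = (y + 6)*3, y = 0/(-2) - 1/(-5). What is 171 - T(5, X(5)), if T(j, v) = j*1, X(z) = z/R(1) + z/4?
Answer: 166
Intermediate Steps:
y = 1/5 (y = 0*(-1/2) - 1*(-1/5) = 0 + 1/5 = 1/5 ≈ 0.20000)
R(x) = 93/5 (R(x) = (1/5 + 6)*3 = (31/5)*3 = 93/5)
X(z) = 113*z/372 (X(z) = z/(93/5) + z/4 = z*(5/93) + z*(1/4) = 5*z/93 + z/4 = 113*z/372)
T(j, v) = j
171 - T(5, X(5)) = 171 - 1*5 = 171 - 5 = 166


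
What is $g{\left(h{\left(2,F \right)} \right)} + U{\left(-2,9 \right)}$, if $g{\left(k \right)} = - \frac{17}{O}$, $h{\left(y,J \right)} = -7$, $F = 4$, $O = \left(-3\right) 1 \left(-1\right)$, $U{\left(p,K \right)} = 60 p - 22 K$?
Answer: $- \frac{971}{3} \approx -323.67$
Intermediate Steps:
$U{\left(p,K \right)} = - 22 K + 60 p$
$O = 3$ ($O = \left(-3\right) \left(-1\right) = 3$)
$g{\left(k \right)} = - \frac{17}{3}$
$g{\left(h{\left(2,F \right)} \right)} + U{\left(-2,9 \right)} = - \frac{17}{3} + \left(\left(-22\right) 9 + 60 \left(-2\right)\right) = - \frac{17}{3} - 318 = - \frac{971}{3}$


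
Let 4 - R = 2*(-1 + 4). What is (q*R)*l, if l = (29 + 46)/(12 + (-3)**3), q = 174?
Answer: 1740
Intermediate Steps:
l = -5 (l = 75/(12 - 27) = 75/(-15) = 75*(-1/15) = -5)
R = -2 (R = 4 - 2*(-1 + 4) = 4 - 2*3 = 4 - 1*6 = 4 - 6 = -2)
(q*R)*l = (174*(-2))*(-5) = -348*(-5) = 1740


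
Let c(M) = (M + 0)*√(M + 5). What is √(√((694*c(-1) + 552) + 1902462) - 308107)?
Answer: √(-308107 + √1901626) ≈ 553.83*I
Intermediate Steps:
c(M) = M*√(5 + M)
√(√((694*c(-1) + 552) + 1902462) - 308107) = √(√((694*(-√(5 - 1)) + 552) + 1902462) - 308107) = √(√((694*(-√4) + 552) + 1902462) - 308107) = √(√((694*(-1*2) + 552) + 1902462) - 308107) = √(√((694*(-2) + 552) + 1902462) - 308107) = √(√((-1388 + 552) + 1902462) - 308107) = √(√(-836 + 1902462) - 308107) = √(√1901626 - 308107) = √(-308107 + √1901626)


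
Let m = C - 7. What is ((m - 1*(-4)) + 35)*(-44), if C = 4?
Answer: -1584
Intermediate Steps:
m = -3 (m = 4 - 7 = -3)
((m - 1*(-4)) + 35)*(-44) = ((-3 - 1*(-4)) + 35)*(-44) = ((-3 + 4) + 35)*(-44) = (1 + 35)*(-44) = 36*(-44) = -1584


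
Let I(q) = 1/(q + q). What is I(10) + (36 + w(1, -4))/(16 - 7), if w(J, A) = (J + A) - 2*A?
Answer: 829/180 ≈ 4.6056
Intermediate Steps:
I(q) = 1/(2*q)
w(J, A) = J - A (w(J, A) = (A + J) - 2*A = J - A)
I(10) + (36 + w(1, -4))/(16 - 7) = (½)/10 + (36 + (1 - 1*(-4)))/(16 - 7) = (½)*(⅒) + (36 + (1 + 4))/9 = 1/20 + (36 + 5)/9 = 1/20 + (⅑)*41 = 1/20 + 41/9 = 829/180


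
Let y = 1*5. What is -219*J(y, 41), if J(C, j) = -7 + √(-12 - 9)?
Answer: 1533 - 219*I*√21 ≈ 1533.0 - 1003.6*I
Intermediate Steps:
y = 5
J(C, j) = -7 + I*√21 (J(C, j) = -7 + √(-21) = -7 + I*√21)
-219*J(y, 41) = -219*(-7 + I*√21) = 1533 - 219*I*√21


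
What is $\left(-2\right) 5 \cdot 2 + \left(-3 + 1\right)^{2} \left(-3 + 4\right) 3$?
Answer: $-8$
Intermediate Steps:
$\left(-2\right) 5 \cdot 2 + \left(-3 + 1\right)^{2} \left(-3 + 4\right) 3 = \left(-10\right) 2 + \left(-2\right)^{2} \cdot 1 \cdot 3 = -20 + 4 \cdot 3 = -20 + 12 = -8$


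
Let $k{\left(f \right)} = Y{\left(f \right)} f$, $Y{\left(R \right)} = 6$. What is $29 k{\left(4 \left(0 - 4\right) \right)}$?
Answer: $-2784$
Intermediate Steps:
$k{\left(f \right)} = 6 f$
$29 k{\left(4 \left(0 - 4\right) \right)} = 29 \cdot 6 \cdot 4 \left(0 - 4\right) = 29 \cdot 6 \cdot 4 \left(-4\right) = 29 \cdot 6 \left(-16\right) = 29 \left(-96\right) = -2784$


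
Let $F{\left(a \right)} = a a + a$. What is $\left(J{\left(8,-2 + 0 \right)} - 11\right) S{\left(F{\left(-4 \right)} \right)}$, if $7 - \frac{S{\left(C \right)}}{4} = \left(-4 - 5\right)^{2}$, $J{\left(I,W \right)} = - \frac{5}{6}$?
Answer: $\frac{10508}{3} \approx 3502.7$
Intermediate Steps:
$J{\left(I,W \right)} = - \frac{5}{6}$ ($J{\left(I,W \right)} = \left(-5\right) \frac{1}{6} = - \frac{5}{6}$)
$F{\left(a \right)} = a + a^{2}$ ($F{\left(a \right)} = a^{2} + a = a + a^{2}$)
$S{\left(C \right)} = -296$ ($S{\left(C \right)} = 28 - 4 \left(-4 - 5\right)^{2} = 28 - 4 \left(-9\right)^{2} = 28 - 324 = -296$)
$\left(J{\left(8,-2 + 0 \right)} - 11\right) S{\left(F{\left(-4 \right)} \right)} = \left(- \frac{5}{6} - 11\right) \left(-296\right) = \left(- \frac{71}{6}\right) \left(-296\right) = \frac{10508}{3}$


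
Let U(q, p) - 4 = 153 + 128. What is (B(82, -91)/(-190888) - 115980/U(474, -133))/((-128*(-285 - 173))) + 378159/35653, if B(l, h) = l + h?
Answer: 80352204240488567/7580603043395584 ≈ 10.600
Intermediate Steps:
U(q, p) = 285 (U(q, p) = 4 + (153 + 128) = 4 + 281 = 285)
B(l, h) = h + l
(B(82, -91)/(-190888) - 115980/U(474, -133))/((-128*(-285 - 173))) + 378159/35653 = ((-91 + 82)/(-190888) - 115980/285)/((-128*(-285 - 173))) + 378159/35653 = (-9*(-1/190888) - 115980*1/285)/((-128*(-458))) + 378159*(1/35653) = (9/190888 - 7732/19)/58624 + 378159/35653 = -1475945845/3626872*1/58624 + 378159/35653 = -1475945845/212621744128 + 378159/35653 = 80352204240488567/7580603043395584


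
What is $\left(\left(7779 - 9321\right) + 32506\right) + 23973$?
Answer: $54937$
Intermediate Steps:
$\left(\left(7779 - 9321\right) + 32506\right) + 23973 = \left(-1542 + 32506\right) + 23973 = 30964 + 23973 = 54937$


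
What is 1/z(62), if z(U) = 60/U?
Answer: 31/30 ≈ 1.0333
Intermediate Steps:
1/z(62) = 1/(60/62) = 1/(60*(1/62)) = 1/(30/31) = 31/30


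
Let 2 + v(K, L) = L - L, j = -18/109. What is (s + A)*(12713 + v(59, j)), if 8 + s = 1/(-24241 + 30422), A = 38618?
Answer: 3033459952221/6181 ≈ 4.9077e+8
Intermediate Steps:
j = -18/109 (j = -18*1/109 = -18/109 ≈ -0.16514)
s = -49447/6181 (s = -8 + 1/(-24241 + 30422) = -8 + 1/6181 = -49447/6181 ≈ -7.9998)
v(K, L) = -2 (v(K, L) = -2 + (L - L) = -2 + 0 = -2)
(s + A)*(12713 + v(59, j)) = (-49447/6181 + 38618)*(12713 - 2) = (238648411/6181)*12711 = 3033459952221/6181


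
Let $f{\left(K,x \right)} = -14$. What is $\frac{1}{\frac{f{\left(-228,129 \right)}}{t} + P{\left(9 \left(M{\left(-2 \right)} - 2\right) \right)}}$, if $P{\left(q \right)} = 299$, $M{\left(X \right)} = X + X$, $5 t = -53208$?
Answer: $\frac{26604}{7954631} \approx 0.0033445$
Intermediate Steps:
$t = - \frac{53208}{5}$ ($t = \frac{1}{5} \left(-53208\right) = - \frac{53208}{5} \approx -10642.0$)
$M{\left(X \right)} = 2 X$
$\frac{1}{\frac{f{\left(-228,129 \right)}}{t} + P{\left(9 \left(M{\left(-2 \right)} - 2\right) \right)}} = \frac{1}{- \frac{14}{- \frac{53208}{5}} + 299} = \frac{1}{\left(-14\right) \left(- \frac{5}{53208}\right) + 299} = \frac{1}{\frac{35}{26604} + 299} = \frac{1}{\frac{7954631}{26604}} = \frac{26604}{7954631}$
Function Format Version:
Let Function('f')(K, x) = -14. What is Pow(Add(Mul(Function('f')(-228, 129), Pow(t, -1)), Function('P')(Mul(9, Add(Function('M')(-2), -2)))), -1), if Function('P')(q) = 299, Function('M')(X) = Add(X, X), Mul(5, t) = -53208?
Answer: Rational(26604, 7954631) ≈ 0.0033445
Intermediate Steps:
t = Rational(-53208, 5) (t = Mul(Rational(1, 5), -53208) = Rational(-53208, 5) ≈ -10642.)
Function('M')(X) = Mul(2, X)
Pow(Add(Mul(Function('f')(-228, 129), Pow(t, -1)), Function('P')(Mul(9, Add(Function('M')(-2), -2)))), -1) = Pow(Add(Mul(-14, Pow(Rational(-53208, 5), -1)), 299), -1) = Pow(Add(Mul(-14, Rational(-5, 53208)), 299), -1) = Pow(Add(Rational(35, 26604), 299), -1) = Pow(Rational(7954631, 26604), -1) = Rational(26604, 7954631)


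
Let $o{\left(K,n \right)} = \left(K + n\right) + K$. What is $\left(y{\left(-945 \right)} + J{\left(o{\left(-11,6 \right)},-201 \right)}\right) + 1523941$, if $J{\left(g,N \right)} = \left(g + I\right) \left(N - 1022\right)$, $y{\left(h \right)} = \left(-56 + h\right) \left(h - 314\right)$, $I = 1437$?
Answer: $1046317$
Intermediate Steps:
$y{\left(h \right)} = \left(-314 + h\right) \left(-56 + h\right)$ ($y{\left(h \right)} = \left(-56 + h\right) \left(-314 + h\right) = \left(-314 + h\right) \left(-56 + h\right)$)
$o{\left(K,n \right)} = n + 2 K$
$J{\left(g,N \right)} = \left(-1022 + N\right) \left(1437 + g\right)$ ($J{\left(g,N \right)} = \left(g + 1437\right) \left(N - 1022\right) = \left(1437 + g\right) \left(-1022 + N\right) = \left(-1022 + N\right) \left(1437 + g\right)$)
$\left(y{\left(-945 \right)} + J{\left(o{\left(-11,6 \right)},-201 \right)}\right) + 1523941 = \left(\left(17584 + \left(-945\right)^{2} - -349650\right) - \left(1757451 + 1223 \left(6 + 2 \left(-11\right)\right)\right)\right) + 1523941 = \left(\left(17584 + 893025 + 349650\right) - \left(1757451 + 1223 \left(6 - 22\right)\right)\right) + 1523941 = \left(1260259 - 1737883\right) + 1523941 = -477624 + 1523941 = 1046317$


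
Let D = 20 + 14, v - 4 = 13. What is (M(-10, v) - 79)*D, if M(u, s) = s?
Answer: -2108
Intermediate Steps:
v = 17 (v = 4 + 13 = 17)
D = 34
(M(-10, v) - 79)*D = (17 - 79)*34 = -62*34 = -2108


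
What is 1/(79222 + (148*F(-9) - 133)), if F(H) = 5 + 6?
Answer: 1/80717 ≈ 1.2389e-5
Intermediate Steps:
F(H) = 11
1/(79222 + (148*F(-9) - 133)) = 1/(79222 + (148*11 - 133)) = 1/(79222 + (1628 - 133)) = 1/(79222 + 1495) = 1/80717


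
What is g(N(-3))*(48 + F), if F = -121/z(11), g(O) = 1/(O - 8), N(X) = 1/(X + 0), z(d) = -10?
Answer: -1803/250 ≈ -7.2120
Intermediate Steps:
N(X) = 1/X
g(O) = 1/(-8 + O)
F = 121/10 (F = -121/(-10) = -121*(-⅒) = 121/10 ≈ 12.100)
g(N(-3))*(48 + F) = (48 + 121/10)/(-8 + 1/(-3)) = (601/10)/(-8 - ⅓) = (601/10)/(-25/3) = -3/25*601/10 = -1803/250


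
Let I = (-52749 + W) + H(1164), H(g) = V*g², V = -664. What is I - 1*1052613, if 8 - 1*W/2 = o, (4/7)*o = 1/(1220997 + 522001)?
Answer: -3140032823914847/3485996 ≈ -9.0076e+8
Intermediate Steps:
H(g) = -664*g²
o = 7/6971992 (o = 7/(4*(1220997 + 522001)) = (7/4)/1742998 = (7/4)*(1/1742998) = 7/6971992 ≈ 1.0040e-6)
W = 55775929/3485996 (W = 16 - 2*7/6971992 = 16 - 7/3485996 = 55775929/3485996 ≈ 16.000)
I = -3136363419207299/3485996 (I = (-52749 + 55775929/3485996) - 664*1164² = -183827027075/3485996 - 664*1354896 = -183827027075/3485996 - 899650944 = -3136363419207299/3485996 ≈ -8.9970e+8)
I - 1*1052613 = -3136363419207299/3485996 - 1*1052613 = -3136363419207299/3485996 - 1052613 = -3140032823914847/3485996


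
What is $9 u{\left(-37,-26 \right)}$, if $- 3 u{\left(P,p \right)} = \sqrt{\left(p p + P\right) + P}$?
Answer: $- 3 \sqrt{602} \approx -73.607$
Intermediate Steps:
$u{\left(P,p \right)} = - \frac{\sqrt{p^{2} + 2 P}}{3}$ ($u{\left(P,p \right)} = - \frac{\sqrt{\left(p p + P\right) + P}}{3} = - \frac{\sqrt{\left(p^{2} + P\right) + P}}{3} = - \frac{\sqrt{\left(P + p^{2}\right) + P}}{3} = - \frac{\sqrt{p^{2} + 2 P}}{3}$)
$9 u{\left(-37,-26 \right)} = 9 \left(- \frac{\sqrt{\left(-26\right)^{2} + 2 \left(-37\right)}}{3}\right) = 9 \left(- \frac{\sqrt{676 - 74}}{3}\right) = 9 \left(- \frac{\sqrt{602}}{3}\right) = - 3 \sqrt{602}$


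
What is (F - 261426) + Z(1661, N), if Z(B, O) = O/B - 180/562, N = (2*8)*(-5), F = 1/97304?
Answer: -11872878844234603/45415766264 ≈ -2.6143e+5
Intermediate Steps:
F = 1/97304 ≈ 1.0277e-5
N = -80 (N = 16*(-5) = -80)
Z(B, O) = -90/281 + O/B (Z(B, O) = O/B - 180*1/562 = O/B - 90/281 = -90/281 + O/B)
(F - 261426) + Z(1661, N) = (1/97304 - 261426) + (-90/281 - 80/1661) = -25437795503/97304 + (-90/281 - 80*1/1661) = -25437795503/97304 + (-90/281 - 80/1661) = -25437795503/97304 - 171970/466741 = -11872878844234603/45415766264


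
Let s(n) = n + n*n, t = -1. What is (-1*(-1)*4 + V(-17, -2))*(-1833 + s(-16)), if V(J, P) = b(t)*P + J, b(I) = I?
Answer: 17523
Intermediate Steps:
V(J, P) = J - P (V(J, P) = -P + J = J - P)
s(n) = n + n²
(-1*(-1)*4 + V(-17, -2))*(-1833 + s(-16)) = (-1*(-1)*4 + (-17 - 1*(-2)))*(-1833 - 16*(1 - 16)) = (1*4 + (-17 + 2))*(-1833 - 16*(-15)) = (4 - 15)*(-1833 + 240) = -11*(-1593) = 17523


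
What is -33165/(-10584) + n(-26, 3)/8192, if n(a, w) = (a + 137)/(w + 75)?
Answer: 98114879/31309824 ≈ 3.1337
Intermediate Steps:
n(a, w) = (137 + a)/(75 + w)
-33165/(-10584) + n(-26, 3)/8192 = -33165/(-10584) + ((137 - 26)/(75 + 3))/8192 = -33165*(-1/10584) + (111/78)*(1/8192) = 3685/1176 + ((1/78)*111)*(1/8192) = 3685/1176 + (37/26)*(1/8192) = 3685/1176 + 37/212992 = 98114879/31309824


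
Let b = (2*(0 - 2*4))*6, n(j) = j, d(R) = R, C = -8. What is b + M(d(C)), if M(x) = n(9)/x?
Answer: -777/8 ≈ -97.125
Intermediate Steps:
b = -96 (b = (2*(0 - 8))*6 = (2*(-8))*6 = -16*6 = -96)
M(x) = 9/x
b + M(d(C)) = -96 + 9/(-8) = -96 + 9*(-1/8) = -96 - 9/8 = -777/8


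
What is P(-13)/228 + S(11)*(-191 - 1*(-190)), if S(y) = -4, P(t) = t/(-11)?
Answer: 10045/2508 ≈ 4.0052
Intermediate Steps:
P(t) = -t/11 (P(t) = t*(-1/11) = -t/11)
P(-13)/228 + S(11)*(-191 - 1*(-190)) = -1/11*(-13)/228 - 4*(-191 - 1*(-190)) = (13/11)*(1/228) - 4*(-191 + 190) = 13/2508 - 4*(-1) = 13/2508 + 4 = 10045/2508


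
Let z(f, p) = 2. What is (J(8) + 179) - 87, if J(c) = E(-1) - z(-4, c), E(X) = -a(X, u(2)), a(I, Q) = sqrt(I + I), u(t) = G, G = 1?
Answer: 90 - I*sqrt(2) ≈ 90.0 - 1.4142*I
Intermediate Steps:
u(t) = 1
a(I, Q) = sqrt(2)*sqrt(I) (a(I, Q) = sqrt(2*I) = sqrt(2)*sqrt(I))
E(X) = -sqrt(2)*sqrt(X)
J(c) = -2 - I*sqrt(2) (J(c) = -sqrt(2)*sqrt(-1) - 1*2 = -sqrt(2)*I - 2 = -I*sqrt(2) - 2 = -2 - I*sqrt(2))
(J(8) + 179) - 87 = ((-2 - I*sqrt(2)) + 179) - 87 = (177 - I*sqrt(2)) - 87 = 90 - I*sqrt(2)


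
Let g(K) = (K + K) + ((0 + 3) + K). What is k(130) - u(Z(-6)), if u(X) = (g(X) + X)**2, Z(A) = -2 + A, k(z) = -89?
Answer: -930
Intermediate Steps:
g(K) = 3 + 3*K (g(K) = 2*K + (3 + K) = 3 + 3*K)
u(X) = (3 + 4*X)**2 (u(X) = ((3 + 3*X) + X)**2 = (3 + 4*X)**2)
k(130) - u(Z(-6)) = -89 - (3 + 4*(-2 - 6))**2 = -89 - (3 + 4*(-8))**2 = -89 - (3 - 32)**2 = -89 - 1*(-29)**2 = -89 - 1*841 = -89 - 841 = -930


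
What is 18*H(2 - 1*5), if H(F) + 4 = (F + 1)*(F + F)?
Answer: 144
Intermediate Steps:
H(F) = -4 + 2*F*(1 + F) (H(F) = -4 + (F + 1)*(F + F) = -4 + (1 + F)*(2*F) = -4 + 2*F*(1 + F))
18*H(2 - 1*5) = 18*(-4 + 2*(2 - 1*5) + 2*(2 - 1*5)**2) = 18*(-4 + 2*(2 - 5) + 2*(2 - 5)**2) = 18*(-4 + 2*(-3) + 2*(-3)**2) = 18*(-4 - 6 + 2*9) = 18*(-4 - 6 + 18) = 18*8 = 144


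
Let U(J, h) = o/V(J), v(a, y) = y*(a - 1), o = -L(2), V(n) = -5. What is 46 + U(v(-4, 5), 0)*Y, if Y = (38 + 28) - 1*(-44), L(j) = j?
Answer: 90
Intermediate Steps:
Y = 110 (Y = 66 + 44 = 110)
o = -2 (o = -1*2 = -2)
v(a, y) = y*(-1 + a)
U(J, h) = 2/5 (U(J, h) = -2/(-5) = -2*(-1/5) = 2/5)
46 + U(v(-4, 5), 0)*Y = 46 + (2/5)*110 = 46 + 44 = 90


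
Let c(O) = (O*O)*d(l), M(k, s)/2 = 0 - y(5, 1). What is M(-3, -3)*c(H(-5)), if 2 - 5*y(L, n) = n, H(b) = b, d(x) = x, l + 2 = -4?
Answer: 60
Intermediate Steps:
l = -6 (l = -2 - 4 = -6)
y(L, n) = 2/5 - n/5
M(k, s) = -2/5 (M(k, s) = 2*(0 - (2/5 - 1/5*1)) = 2*(0 - (2/5 - 1/5)) = 2*(0 - 1*1/5) = 2*(0 - 1/5) = 2*(-1/5) = -2/5)
c(O) = -6*O**2 (c(O) = (O*O)*(-6) = O**2*(-6) = -6*O**2)
M(-3, -3)*c(H(-5)) = -(-12)*(-5)**2/5 = -(-12)*25/5 = -2/5*(-150) = 60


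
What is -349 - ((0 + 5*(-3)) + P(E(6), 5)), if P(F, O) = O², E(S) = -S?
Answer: -359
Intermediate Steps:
-349 - ((0 + 5*(-3)) + P(E(6), 5)) = -349 - ((0 + 5*(-3)) + 5²) = -349 - ((0 - 15) + 25) = -349 - (-15 + 25) = -349 - 1*10 = -349 - 10 = -359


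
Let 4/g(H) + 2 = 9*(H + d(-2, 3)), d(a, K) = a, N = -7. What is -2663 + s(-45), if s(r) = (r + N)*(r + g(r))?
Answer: -137067/425 ≈ -322.51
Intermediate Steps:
g(H) = 4/(-20 + 9*H) (g(H) = 4/(-2 + 9*(H - 2)) = 4/(-2 + 9*(-2 + H)) = 4/(-2 + (-18 + 9*H)) = 4/(-20 + 9*H))
s(r) = (-7 + r)*(r + 4/(-20 + 9*r)) (s(r) = (r - 7)*(r + 4/(-20 + 9*r)) = (-7 + r)*(r + 4/(-20 + 9*r)))
-2663 + s(-45) = -2663 + (-28 + 4*(-45) - 45*(-20 + 9*(-45))*(-7 - 45))/(-20 + 9*(-45)) = -2663 + (-28 - 180 - 45*(-20 - 405)*(-52))/(-20 - 405) = -2663 + (-28 - 180 - 45*(-425)*(-52))/(-425) = -2663 - (-28 - 180 - 994500)/425 = -2663 - 1/425*(-994708) = -2663 + 994708/425 = -137067/425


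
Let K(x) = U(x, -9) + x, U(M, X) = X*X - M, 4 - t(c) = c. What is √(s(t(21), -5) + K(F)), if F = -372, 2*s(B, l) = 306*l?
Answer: 6*I*√19 ≈ 26.153*I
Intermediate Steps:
t(c) = 4 - c
U(M, X) = X² - M
s(B, l) = 153*l (s(B, l) = (306*l)/2 = 153*l)
K(x) = 81 (K(x) = ((-9)² - x) + x = (81 - x) + x = 81)
√(s(t(21), -5) + K(F)) = √(153*(-5) + 81) = √(-765 + 81) = √(-684) = 6*I*√19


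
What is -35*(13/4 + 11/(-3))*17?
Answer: 2975/12 ≈ 247.92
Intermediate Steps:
-35*(13/4 + 11/(-3))*17 = -35*(13*(¼) + 11*(-⅓))*17 = -35*(13/4 - 11/3)*17 = -35*(-5/12)*17 = (175/12)*17 = 2975/12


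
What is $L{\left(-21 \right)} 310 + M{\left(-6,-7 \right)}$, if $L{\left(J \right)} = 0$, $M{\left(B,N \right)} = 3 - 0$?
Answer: $3$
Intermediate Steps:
$M{\left(B,N \right)} = 3$ ($M{\left(B,N \right)} = 3 + 0 = 3$)
$L{\left(-21 \right)} 310 + M{\left(-6,-7 \right)} = 0 \cdot 310 + 3 = 0 + 3 = 3$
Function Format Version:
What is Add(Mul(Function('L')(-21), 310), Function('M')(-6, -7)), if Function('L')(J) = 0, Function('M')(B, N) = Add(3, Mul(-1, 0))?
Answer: 3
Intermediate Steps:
Function('M')(B, N) = 3 (Function('M')(B, N) = Add(3, 0) = 3)
Add(Mul(Function('L')(-21), 310), Function('M')(-6, -7)) = Add(Mul(0, 310), 3) = Add(0, 3) = 3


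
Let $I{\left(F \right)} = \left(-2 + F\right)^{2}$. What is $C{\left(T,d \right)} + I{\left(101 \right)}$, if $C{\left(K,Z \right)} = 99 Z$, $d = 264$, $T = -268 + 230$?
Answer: $35937$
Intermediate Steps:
$T = -38$
$C{\left(T,d \right)} + I{\left(101 \right)} = 99 \cdot 264 + \left(-2 + 101\right)^{2} = 26136 + 99^{2} = 26136 + 9801 = 35937$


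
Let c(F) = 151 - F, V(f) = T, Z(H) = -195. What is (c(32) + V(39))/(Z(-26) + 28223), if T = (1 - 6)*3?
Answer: 2/539 ≈ 0.0037106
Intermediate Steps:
T = -15 (T = -5*3 = -15)
V(f) = -15
(c(32) + V(39))/(Z(-26) + 28223) = ((151 - 1*32) - 15)/(-195 + 28223) = ((151 - 32) - 15)/28028 = (119 - 15)*(1/28028) = 104*(1/28028) = 2/539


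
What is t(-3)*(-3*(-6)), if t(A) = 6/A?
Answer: -36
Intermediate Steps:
t(-3)*(-3*(-6)) = (6/(-3))*(-3*(-6)) = (6*(-⅓))*18 = -2*18 = -36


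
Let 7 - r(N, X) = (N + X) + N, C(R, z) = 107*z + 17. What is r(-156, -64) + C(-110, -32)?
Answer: -3024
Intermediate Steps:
C(R, z) = 17 + 107*z
r(N, X) = 7 - X - 2*N (r(N, X) = 7 - ((N + X) + N) = 7 - (X + 2*N) = 7 + (-X - 2*N) = 7 - X - 2*N)
r(-156, -64) + C(-110, -32) = (7 - 1*(-64) - 2*(-156)) + (17 + 107*(-32)) = (7 + 64 + 312) + (17 - 3424) = 383 - 3407 = -3024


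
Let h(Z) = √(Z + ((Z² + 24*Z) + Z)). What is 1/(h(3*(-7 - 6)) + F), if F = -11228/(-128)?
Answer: 89824/7360081 - 13312*√3/7360081 ≈ 0.0090715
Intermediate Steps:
h(Z) = √(Z² + 26*Z) (h(Z) = √(Z + (Z² + 25*Z)) = √(Z² + 26*Z))
F = 2807/32 (F = -11228*(-1/128) = 2807/32 ≈ 87.719)
1/(h(3*(-7 - 6)) + F) = 1/(√((3*(-7 - 6))*(26 + 3*(-7 - 6))) + 2807/32) = 1/(√((3*(-13))*(26 + 3*(-13))) + 2807/32) = 1/(√(-39*(26 - 39)) + 2807/32) = 1/(√(-39*(-13)) + 2807/32) = 1/(√507 + 2807/32) = 1/(13*√3 + 2807/32) = 1/(2807/32 + 13*√3)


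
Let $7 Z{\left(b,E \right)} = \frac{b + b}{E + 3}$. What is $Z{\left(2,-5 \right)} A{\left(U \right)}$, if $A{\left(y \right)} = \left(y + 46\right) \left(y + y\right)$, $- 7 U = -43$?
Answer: $- \frac{62780}{343} \approx -183.03$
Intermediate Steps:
$Z{\left(b,E \right)} = \frac{2 b}{7 \left(3 + E\right)}$ ($Z{\left(b,E \right)} = \frac{\left(b + b\right) \frac{1}{E + 3}}{7} = \frac{2 b \frac{1}{3 + E}}{7} = \frac{2 b}{7 \left(3 + E\right)}$)
$U = \frac{43}{7}$ ($U = \left(- \frac{1}{7}\right) \left(-43\right) = \frac{43}{7} \approx 6.1429$)
$A{\left(y \right)} = 2 y \left(46 + y\right)$ ($A{\left(y \right)} = \left(46 + y\right) 2 y = 2 y \left(46 + y\right)$)
$Z{\left(2,-5 \right)} A{\left(U \right)} = \frac{2}{7} \cdot 2 \frac{1}{3 - 5} \cdot 2 \cdot \frac{43}{7} \left(46 + \frac{43}{7}\right) = \frac{2}{7} \cdot 2 \frac{1}{-2} \cdot 2 \cdot \frac{43}{7} \cdot \frac{365}{7} = \frac{2}{7} \cdot 2 \left(- \frac{1}{2}\right) \frac{31390}{49} = \left(- \frac{2}{7}\right) \frac{31390}{49} = - \frac{62780}{343}$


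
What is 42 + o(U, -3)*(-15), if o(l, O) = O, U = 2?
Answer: 87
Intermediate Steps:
42 + o(U, -3)*(-15) = 42 - 3*(-15) = 42 + 45 = 87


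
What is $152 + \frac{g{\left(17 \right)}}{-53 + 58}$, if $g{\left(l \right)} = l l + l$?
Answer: $\frac{1066}{5} \approx 213.2$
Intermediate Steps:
$g{\left(l \right)} = l + l^{2}$ ($g{\left(l \right)} = l^{2} + l = l + l^{2}$)
$152 + \frac{g{\left(17 \right)}}{-53 + 58} = 152 + \frac{17 \left(1 + 17\right)}{-53 + 58} = 152 + \frac{17 \cdot 18}{5} = 152 + \frac{1}{5} \cdot 306 = 152 + \frac{306}{5} = \frac{1066}{5}$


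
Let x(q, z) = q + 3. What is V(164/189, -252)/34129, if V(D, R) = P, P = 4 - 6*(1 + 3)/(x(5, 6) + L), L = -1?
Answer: 4/238903 ≈ 1.6743e-5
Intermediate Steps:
x(q, z) = 3 + q
P = 4/7 (P = 4 - 6*(1 + 3)/((3 + 5) - 1) = 4 - 24/(8 - 1) = 4 - 24/7 = 4/7 ≈ 0.57143)
V(D, R) = 4/7
V(164/189, -252)/34129 = (4/7)/34129 = (4/7)*(1/34129) = 4/238903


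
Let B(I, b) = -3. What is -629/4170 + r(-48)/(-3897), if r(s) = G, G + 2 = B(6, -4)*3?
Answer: -801781/5416830 ≈ -0.14802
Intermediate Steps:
G = -11 (G = -2 - 3*3 = -2 - 9 = -11)
r(s) = -11
-629/4170 + r(-48)/(-3897) = -629/4170 - 11/(-3897) = -629*1/4170 - 11*(-1/3897) = -629/4170 + 11/3897 = -801781/5416830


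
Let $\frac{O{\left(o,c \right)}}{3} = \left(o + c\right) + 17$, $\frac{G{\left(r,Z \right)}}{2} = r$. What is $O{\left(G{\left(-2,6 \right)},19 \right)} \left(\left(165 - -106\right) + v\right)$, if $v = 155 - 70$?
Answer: $34176$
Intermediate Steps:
$G{\left(r,Z \right)} = 2 r$
$v = 85$
$O{\left(o,c \right)} = 51 + 3 c + 3 o$ ($O{\left(o,c \right)} = 3 \left(\left(o + c\right) + 17\right) = 3 \left(\left(c + o\right) + 17\right) = 3 \left(17 + c + o\right) = 51 + 3 c + 3 o$)
$O{\left(G{\left(-2,6 \right)},19 \right)} \left(\left(165 - -106\right) + v\right) = \left(51 + 3 \cdot 19 + 3 \cdot 2 \left(-2\right)\right) \left(\left(165 - -106\right) + 85\right) = \left(51 + 57 + 3 \left(-4\right)\right) \left(\left(165 + 106\right) + 85\right) = \left(51 + 57 - 12\right) \left(271 + 85\right) = 96 \cdot 356 = 34176$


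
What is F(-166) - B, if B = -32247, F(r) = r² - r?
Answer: 59969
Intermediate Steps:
F(-166) - B = -166*(-1 - 166) - 1*(-32247) = -166*(-167) + 32247 = 27722 + 32247 = 59969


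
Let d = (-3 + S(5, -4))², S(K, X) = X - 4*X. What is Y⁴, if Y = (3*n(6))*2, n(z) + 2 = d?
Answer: 50479304976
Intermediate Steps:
S(K, X) = -3*X
d = 81 (d = (-3 - 3*(-4))² = (-3 + 12)² = 9² = 81)
n(z) = 79 (n(z) = -2 + 81 = 79)
Y = 474 (Y = (3*79)*2 = 237*2 = 474)
Y⁴ = 474⁴ = 50479304976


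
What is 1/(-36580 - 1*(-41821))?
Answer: 1/5241 ≈ 0.00019080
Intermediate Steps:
1/(-36580 - 1*(-41821)) = 1/(-36580 + 41821) = 1/5241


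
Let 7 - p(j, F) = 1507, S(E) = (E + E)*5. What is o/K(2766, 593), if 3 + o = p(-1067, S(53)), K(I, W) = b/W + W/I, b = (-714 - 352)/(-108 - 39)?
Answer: -120798607986/18213653 ≈ -6632.3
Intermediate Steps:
S(E) = 10*E (S(E) = (2*E)*5 = 10*E)
b = 1066/147 (b = -1066/(-147) = -1066*(-1/147) = 1066/147 ≈ 7.2517)
K(I, W) = 1066/(147*W) + W/I
p(j, F) = -1500 (p(j, F) = 7 - 1*1507 = 7 - 1507 = -1500)
o = -1503 (o = -3 - 1500 = -1503)
o/K(2766, 593) = -1503/((1066/147)/593 + 593/2766) = -1503/((1066/147)*(1/593) + 593*(1/2766)) = -1503/(1066/87171 + 593/2766) = -1503/18213653/80371662 = -1503*80371662/18213653 = -120798607986/18213653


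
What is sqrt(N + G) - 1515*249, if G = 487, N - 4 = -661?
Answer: -377235 + I*sqrt(170) ≈ -3.7724e+5 + 13.038*I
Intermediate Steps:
N = -657 (N = 4 - 661 = -657)
sqrt(N + G) - 1515*249 = sqrt(-657 + 487) - 1515*249 = sqrt(-170) - 377235 = I*sqrt(170) - 377235 = -377235 + I*sqrt(170)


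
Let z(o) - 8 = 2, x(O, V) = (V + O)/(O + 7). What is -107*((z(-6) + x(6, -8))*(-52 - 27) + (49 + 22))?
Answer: 983223/13 ≈ 75633.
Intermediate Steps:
x(O, V) = (O + V)/(7 + O)
z(o) = 10 (z(o) = 8 + 2 = 10)
-107*((z(-6) + x(6, -8))*(-52 - 27) + (49 + 22)) = -107*((10 + (6 - 8)/(7 + 6))*(-52 - 27) + (49 + 22)) = -107*((10 - 2/13)*(-79) + 71) = -107*((128/13)*(-79) + 71) = -107*(-10112/13 + 71) = -107*(-9189/13) = 983223/13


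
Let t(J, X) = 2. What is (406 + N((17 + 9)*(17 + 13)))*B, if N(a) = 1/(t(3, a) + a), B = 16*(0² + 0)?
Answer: 0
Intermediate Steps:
B = 0 (B = 16*(0 + 0) = 16*0 = 0)
N(a) = 1/(2 + a)
(406 + N((17 + 9)*(17 + 13)))*B = (406 + 1/(2 + (17 + 9)*(17 + 13)))*0 = (406 + 1/(2 + 26*30))*0 = (406 + 1/(2 + 780))*0 = (406 + 1/782)*0 = (317493/782)*0 = 0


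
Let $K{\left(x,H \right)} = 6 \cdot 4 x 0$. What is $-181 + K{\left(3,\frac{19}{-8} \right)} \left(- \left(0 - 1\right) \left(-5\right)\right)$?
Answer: $-181$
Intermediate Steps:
$K{\left(x,H \right)} = 0$ ($K{\left(x,H \right)} = 24 x 0 = 0$)
$-181 + K{\left(3,\frac{19}{-8} \right)} \left(- \left(0 - 1\right) \left(-5\right)\right) = -181 + 0 \left(- \left(0 - 1\right) \left(-5\right)\right) = -181 + 0 \left(- \left(-1\right) \left(-5\right)\right) = -181 + 0 \left(\left(-1\right) 5\right) = -181 + 0 \left(-5\right) = -181 + 0 = -181$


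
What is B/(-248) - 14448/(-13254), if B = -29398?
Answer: 32768683/273916 ≈ 119.63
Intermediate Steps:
B/(-248) - 14448/(-13254) = -29398/(-248) - 14448/(-13254) = -29398*(-1/248) - 14448*(-1/13254) = 14699/124 + 2408/2209 = 32768683/273916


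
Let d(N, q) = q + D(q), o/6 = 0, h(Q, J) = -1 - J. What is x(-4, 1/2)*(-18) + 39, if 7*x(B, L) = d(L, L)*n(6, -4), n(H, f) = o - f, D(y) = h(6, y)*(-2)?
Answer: 3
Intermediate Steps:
D(y) = 2 + 2*y (D(y) = (-1 - y)*(-2) = 2 + 2*y)
o = 0 (o = 6*0 = 0)
n(H, f) = -f (n(H, f) = 0 - f = -f)
d(N, q) = 2 + 3*q (d(N, q) = q + (2 + 2*q) = 2 + 3*q)
x(B, L) = 8/7 + 12*L/7 (x(B, L) = ((2 + 3*L)*(-1*(-4)))/7 = ((2 + 3*L)*4)/7 = (8 + 12*L)/7 = 8/7 + 12*L/7)
x(-4, 1/2)*(-18) + 39 = (8/7 + (12/7)/2)*(-18) + 39 = (8/7 + (12/7)*(½))*(-18) + 39 = (8/7 + 6/7)*(-18) + 39 = 2*(-18) + 39 = -36 + 39 = 3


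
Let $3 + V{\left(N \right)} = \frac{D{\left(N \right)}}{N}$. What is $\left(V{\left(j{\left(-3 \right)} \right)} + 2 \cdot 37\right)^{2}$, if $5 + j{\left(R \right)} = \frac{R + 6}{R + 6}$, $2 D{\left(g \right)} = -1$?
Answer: $\frac{323761}{64} \approx 5058.8$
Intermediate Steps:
$D{\left(g \right)} = - \frac{1}{2}$ ($D{\left(g \right)} = \frac{1}{2} \left(-1\right) = - \frac{1}{2}$)
$j{\left(R \right)} = -4$ ($j{\left(R \right)} = -5 + \frac{R + 6}{R + 6} = -5 + \frac{6 + R}{6 + R} = -5 + 1 = -4$)
$V{\left(N \right)} = -3 - \frac{1}{2 N}$
$\left(V{\left(j{\left(-3 \right)} \right)} + 2 \cdot 37\right)^{2} = \left(\left(-3 - \frac{1}{2 \left(-4\right)}\right) + 2 \cdot 37\right)^{2} = \left(\left(-3 - - \frac{1}{8}\right) + 74\right)^{2} = \left(\left(-3 + \frac{1}{8}\right) + 74\right)^{2} = \left(- \frac{23}{8} + 74\right)^{2} = \left(\frac{569}{8}\right)^{2} = \frac{323761}{64}$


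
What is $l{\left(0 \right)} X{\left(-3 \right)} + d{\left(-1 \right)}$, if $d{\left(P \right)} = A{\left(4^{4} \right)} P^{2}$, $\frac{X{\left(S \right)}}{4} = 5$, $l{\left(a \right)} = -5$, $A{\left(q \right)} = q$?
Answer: $156$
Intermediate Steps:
$X{\left(S \right)} = 20$ ($X{\left(S \right)} = 4 \cdot 5 = 20$)
$d{\left(P \right)} = 256 P^{2}$ ($d{\left(P \right)} = 4^{4} P^{2} = 256 P^{2}$)
$l{\left(0 \right)} X{\left(-3 \right)} + d{\left(-1 \right)} = \left(-5\right) 20 + 256 \left(-1\right)^{2} = -100 + 256 \cdot 1 = -100 + 256 = 156$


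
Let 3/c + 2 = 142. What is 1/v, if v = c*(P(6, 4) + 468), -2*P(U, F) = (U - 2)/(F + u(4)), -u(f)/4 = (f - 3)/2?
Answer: 140/1401 ≈ 0.099929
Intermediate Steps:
c = 3/140 (c = 3/(-2 + 142) = 3/140 ≈ 0.021429)
u(f) = 6 - 2*f (u(f) = -4*(f - 3)/2 = -4*(-3 + f)/2 = -4*(-3/2 + f/2) = 6 - 2*f)
P(U, F) = -(-2 + U)/(2*(-2 + F)) (P(U, F) = -(U - 2)/(2*(F + (6 - 2*4))) = -(-2 + U)/(2*(F + (6 - 8))) = -(-2 + U)/(2*(F - 2)) = -(-2 + U)/(2*(-2 + F)))
v = 1401/140 (v = 3*((2 - 1*6)/(2*(-2 + 4)) + 468)/140 = 3*((½)*(2 - 6)/2 + 468)/140 = 3*((½)*(½)*(-4) + 468)/140 = 3*(-1 + 468)/140 = (3/140)*467 = 1401/140 ≈ 10.007)
1/v = 1/(1401/140) = 140/1401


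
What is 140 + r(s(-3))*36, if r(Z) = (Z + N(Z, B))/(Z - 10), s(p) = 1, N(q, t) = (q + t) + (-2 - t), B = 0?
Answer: 140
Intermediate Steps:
N(q, t) = -2 + q
r(Z) = (-2 + 2*Z)/(-10 + Z) (r(Z) = (Z + (-2 + Z))/(Z - 10) = (-2 + 2*Z)/(-10 + Z))
140 + r(s(-3))*36 = 140 + (2*(-1 + 1)/(-10 + 1))*36 = 140 + (2*0/(-9))*36 = 140 + (2*(-1/9)*0)*36 = 140 + 0*36 = 140 + 0 = 140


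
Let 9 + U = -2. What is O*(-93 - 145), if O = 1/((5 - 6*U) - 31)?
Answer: -119/20 ≈ -5.9500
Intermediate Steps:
U = -11 (U = -9 - 2 = -11)
O = 1/40 (O = 1/((5 - 6*(-11)) - 31) = 1/((5 + 66) - 31) = 1/(71 - 31) = 1/40 ≈ 0.025000)
O*(-93 - 145) = (-93 - 145)/40 = (1/40)*(-238) = -119/20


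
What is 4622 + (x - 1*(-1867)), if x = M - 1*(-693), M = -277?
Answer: 6905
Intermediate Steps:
x = 416 (x = -277 - 1*(-693) = -277 + 693 = 416)
4622 + (x - 1*(-1867)) = 4622 + (416 - 1*(-1867)) = 4622 + (416 + 1867) = 4622 + 2283 = 6905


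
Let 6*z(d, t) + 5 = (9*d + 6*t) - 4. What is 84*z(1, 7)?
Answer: 588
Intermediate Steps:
z(d, t) = -3/2 + t + 3*d/2 (z(d, t) = -⅚ + ((9*d + 6*t) - 4)/6 = -⅚ + ((6*t + 9*d) - 4)/6 = -⅚ + (-4 + 6*t + 9*d)/6 = -⅚ + (-⅔ + t + 3*d/2) = -3/2 + t + 3*d/2)
84*z(1, 7) = 84*(-3/2 + 7 + (3/2)*1) = 84*(-3/2 + 7 + 3/2) = 84*7 = 588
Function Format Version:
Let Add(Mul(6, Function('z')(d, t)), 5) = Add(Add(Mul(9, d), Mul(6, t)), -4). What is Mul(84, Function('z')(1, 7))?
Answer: 588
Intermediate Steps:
Function('z')(d, t) = Add(Rational(-3, 2), t, Mul(Rational(3, 2), d)) (Function('z')(d, t) = Add(Rational(-5, 6), Mul(Rational(1, 6), Add(Add(Mul(9, d), Mul(6, t)), -4))) = Add(Rational(-5, 6), Mul(Rational(1, 6), Add(Add(Mul(6, t), Mul(9, d)), -4))) = Add(Rational(-5, 6), Mul(Rational(1, 6), Add(-4, Mul(6, t), Mul(9, d)))) = Add(Rational(-5, 6), Add(Rational(-2, 3), t, Mul(Rational(3, 2), d))) = Add(Rational(-3, 2), t, Mul(Rational(3, 2), d)))
Mul(84, Function('z')(1, 7)) = Mul(84, Add(Rational(-3, 2), 7, Mul(Rational(3, 2), 1))) = Mul(84, Add(Rational(-3, 2), 7, Rational(3, 2))) = Mul(84, 7) = 588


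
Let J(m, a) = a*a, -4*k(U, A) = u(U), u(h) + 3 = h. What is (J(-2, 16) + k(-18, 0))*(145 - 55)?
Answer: 47025/2 ≈ 23513.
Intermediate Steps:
u(h) = -3 + h
k(U, A) = ¾ - U/4 (k(U, A) = -(-3 + U)/4 = ¾ - U/4)
J(m, a) = a²
(J(-2, 16) + k(-18, 0))*(145 - 55) = (16² + (¾ - ¼*(-18)))*(145 - 55) = (256 + (¾ + 9/2))*90 = (256 + 21/4)*90 = (1045/4)*90 = 47025/2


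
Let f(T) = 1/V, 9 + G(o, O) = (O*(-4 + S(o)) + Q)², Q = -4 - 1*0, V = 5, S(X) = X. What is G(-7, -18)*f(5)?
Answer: 37627/5 ≈ 7525.4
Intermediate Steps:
Q = -4 (Q = -4 + 0 = -4)
G(o, O) = -9 + (-4 + O*(-4 + o))² (G(o, O) = -9 + (O*(-4 + o) - 4)² = -9 + (-4 + O*(-4 + o))²)
f(T) = ⅕ (f(T) = 1/5 = ⅕)
G(-7, -18)*f(5) = (-9 + (4 + 4*(-18) - 1*(-18)*(-7))²)*(⅕) = (-9 + (4 - 72 - 126)²)*(⅕) = (-9 + (-194)²)*(⅕) = (-9 + 37636)*(⅕) = 37627*(⅕) = 37627/5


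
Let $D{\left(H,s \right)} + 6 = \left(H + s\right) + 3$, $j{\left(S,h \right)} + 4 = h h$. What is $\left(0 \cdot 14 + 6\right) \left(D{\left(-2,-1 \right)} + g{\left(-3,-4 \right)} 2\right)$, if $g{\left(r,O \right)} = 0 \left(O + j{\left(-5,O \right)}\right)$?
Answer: $-36$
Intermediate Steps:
$j{\left(S,h \right)} = -4 + h^{2}$ ($j{\left(S,h \right)} = -4 + h h = -4 + h^{2}$)
$D{\left(H,s \right)} = -3 + H + s$ ($D{\left(H,s \right)} = -6 + \left(\left(H + s\right) + 3\right) = -6 + \left(3 + H + s\right) = -3 + H + s$)
$g{\left(r,O \right)} = 0$ ($g{\left(r,O \right)} = 0 \left(O + \left(-4 + O^{2}\right)\right) = 0 \left(-4 + O + O^{2}\right) = 0$)
$\left(0 \cdot 14 + 6\right) \left(D{\left(-2,-1 \right)} + g{\left(-3,-4 \right)} 2\right) = \left(0 \cdot 14 + 6\right) \left(\left(-3 - 2 - 1\right) + 0 \cdot 2\right) = \left(0 + 6\right) \left(-6 + 0\right) = 6 \left(-6\right) = -36$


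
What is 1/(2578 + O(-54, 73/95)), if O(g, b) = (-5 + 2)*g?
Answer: 1/2740 ≈ 0.00036496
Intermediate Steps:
O(g, b) = -3*g
1/(2578 + O(-54, 73/95)) = 1/(2578 - 3*(-54)) = 1/(2578 + 162) = 1/2740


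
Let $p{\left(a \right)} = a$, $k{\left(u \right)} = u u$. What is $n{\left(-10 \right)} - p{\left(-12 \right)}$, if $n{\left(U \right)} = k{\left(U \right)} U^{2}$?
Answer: $10012$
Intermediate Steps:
$k{\left(u \right)} = u^{2}$
$n{\left(U \right)} = U^{4}$ ($n{\left(U \right)} = U^{2} U^{2} = U^{4}$)
$n{\left(-10 \right)} - p{\left(-12 \right)} = \left(-10\right)^{4} - -12 = 10000 + 12 = 10012$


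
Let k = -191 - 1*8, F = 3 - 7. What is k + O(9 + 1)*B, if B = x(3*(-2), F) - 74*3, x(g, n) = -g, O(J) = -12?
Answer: 2393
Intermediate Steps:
F = -4
k = -199 (k = -191 - 8 = -199)
B = -216 (B = -3*(-2) - 74*3 = -1*(-6) - 222 = 6 - 222 = -216)
k + O(9 + 1)*B = -199 - 12*(-216) = -199 + 2592 = 2393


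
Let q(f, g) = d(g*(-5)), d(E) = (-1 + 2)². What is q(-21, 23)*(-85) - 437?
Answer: -522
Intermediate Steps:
d(E) = 1 (d(E) = 1² = 1)
q(f, g) = 1
q(-21, 23)*(-85) - 437 = 1*(-85) - 437 = -85 - 437 = -522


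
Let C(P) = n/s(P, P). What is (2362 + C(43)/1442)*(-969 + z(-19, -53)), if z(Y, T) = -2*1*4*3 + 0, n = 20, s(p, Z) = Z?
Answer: -72716492328/31003 ≈ -2.3455e+6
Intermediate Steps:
z(Y, T) = -24 (z(Y, T) = -8*3 + 0 = -2*12 + 0 = -24 + 0 = -24)
C(P) = 20/P
(2362 + C(43)/1442)*(-969 + z(-19, -53)) = (2362 + (20/43)/1442)*(-969 - 24) = (2362 + (20*(1/43))*(1/1442))*(-993) = (2362 + (20/43)*(1/1442))*(-993) = (2362 + 10/31003)*(-993) = (73229096/31003)*(-993) = -72716492328/31003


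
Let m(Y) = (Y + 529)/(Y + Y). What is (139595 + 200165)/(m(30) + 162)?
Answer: 20385600/10279 ≈ 1983.2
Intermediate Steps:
m(Y) = (529 + Y)/(2*Y) (m(Y) = (529 + Y)/((2*Y)) = (529 + Y)*(1/(2*Y)) = (529 + Y)/(2*Y))
(139595 + 200165)/(m(30) + 162) = (139595 + 200165)/((½)*(529 + 30)/30 + 162) = 339760/((½)*(1/30)*559 + 162) = 339760/(559/60 + 162) = 339760/(10279/60) = 339760*(60/10279) = 20385600/10279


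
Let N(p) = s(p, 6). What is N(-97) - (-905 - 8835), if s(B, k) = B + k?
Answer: 9649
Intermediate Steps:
N(p) = 6 + p (N(p) = p + 6 = 6 + p)
N(-97) - (-905 - 8835) = (6 - 97) - (-905 - 8835) = -91 - 1*(-9740) = -91 + 9740 = 9649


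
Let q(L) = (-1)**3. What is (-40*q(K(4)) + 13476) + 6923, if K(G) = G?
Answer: 20439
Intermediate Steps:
q(L) = -1
(-40*q(K(4)) + 13476) + 6923 = (-40*(-1) + 13476) + 6923 = (40 + 13476) + 6923 = 13516 + 6923 = 20439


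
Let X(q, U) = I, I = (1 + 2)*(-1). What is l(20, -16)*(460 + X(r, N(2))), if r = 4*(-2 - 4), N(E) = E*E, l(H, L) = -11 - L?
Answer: 2285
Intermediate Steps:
N(E) = E²
r = -24 (r = 4*(-6) = -24)
I = -3 (I = 3*(-1) = -3)
X(q, U) = -3
l(20, -16)*(460 + X(r, N(2))) = (-11 - 1*(-16))*(460 - 3) = (-11 + 16)*457 = 5*457 = 2285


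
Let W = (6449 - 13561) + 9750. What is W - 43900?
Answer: -41262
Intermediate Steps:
W = 2638 (W = -7112 + 9750 = 2638)
W - 43900 = 2638 - 43900 = -41262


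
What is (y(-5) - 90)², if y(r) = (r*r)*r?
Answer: 46225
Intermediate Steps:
y(r) = r³ (y(r) = r²*r = r³)
(y(-5) - 90)² = ((-5)³ - 90)² = (-125 - 90)² = (-215)² = 46225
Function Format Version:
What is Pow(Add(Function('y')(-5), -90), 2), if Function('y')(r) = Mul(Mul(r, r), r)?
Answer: 46225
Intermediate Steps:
Function('y')(r) = Pow(r, 3) (Function('y')(r) = Mul(Pow(r, 2), r) = Pow(r, 3))
Pow(Add(Function('y')(-5), -90), 2) = Pow(Add(Pow(-5, 3), -90), 2) = Pow(Add(-125, -90), 2) = Pow(-215, 2) = 46225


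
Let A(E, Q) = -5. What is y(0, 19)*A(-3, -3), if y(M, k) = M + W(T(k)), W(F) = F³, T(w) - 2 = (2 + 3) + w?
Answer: -87880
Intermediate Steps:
T(w) = 7 + w (T(w) = 2 + ((2 + 3) + w) = 2 + (5 + w) = 7 + w)
y(M, k) = M + (7 + k)³
y(0, 19)*A(-3, -3) = (0 + (7 + 19)³)*(-5) = (0 + 26³)*(-5) = (0 + 17576)*(-5) = 17576*(-5) = -87880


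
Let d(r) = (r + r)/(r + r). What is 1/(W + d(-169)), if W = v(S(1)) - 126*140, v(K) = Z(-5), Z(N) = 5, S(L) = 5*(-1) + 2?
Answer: -1/17634 ≈ -5.6709e-5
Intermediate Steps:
S(L) = -3 (S(L) = -5 + 2 = -3)
v(K) = 5
d(r) = 1 (d(r) = (2*r)/((2*r)) = (2*r)*(1/(2*r)) = 1)
W = -17635 (W = 5 - 126*140 = 5 - 17640 = -17635)
1/(W + d(-169)) = 1/(-17635 + 1) = 1/(-17634) = -1/17634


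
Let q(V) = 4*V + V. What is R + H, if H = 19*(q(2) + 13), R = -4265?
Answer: -3828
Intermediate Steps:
q(V) = 5*V
H = 437 (H = 19*(5*2 + 13) = 19*(10 + 13) = 19*23 = 437)
R + H = -4265 + 437 = -3828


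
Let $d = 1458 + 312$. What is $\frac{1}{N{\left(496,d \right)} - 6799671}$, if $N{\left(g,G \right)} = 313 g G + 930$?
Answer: $\frac{1}{267990219} \approx 3.7315 \cdot 10^{-9}$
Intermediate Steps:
$d = 1770$
$N{\left(g,G \right)} = 930 + 313 G g$ ($N{\left(g,G \right)} = 313 G g + 930 = 930 + 313 G g$)
$\frac{1}{N{\left(496,d \right)} - 6799671} = \frac{1}{\left(930 + 313 \cdot 1770 \cdot 496\right) - 6799671} = \frac{1}{\left(930 + 274788960\right) - 6799671} = \frac{1}{274789890 - 6799671} = \frac{1}{267990219}$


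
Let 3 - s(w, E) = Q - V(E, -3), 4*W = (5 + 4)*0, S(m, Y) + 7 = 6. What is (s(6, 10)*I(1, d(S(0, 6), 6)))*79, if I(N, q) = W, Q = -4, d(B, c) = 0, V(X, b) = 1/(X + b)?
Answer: 0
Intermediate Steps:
S(m, Y) = -1 (S(m, Y) = -7 + 6 = -1)
W = 0 (W = ((5 + 4)*0)/4 = (9*0)/4 = (1/4)*0 = 0)
s(w, E) = 7 + 1/(-3 + E) (s(w, E) = 3 - (-4 - 1/(E - 3)) = 3 - (-4 - 1/(-3 + E)) = 3 + (4 + 1/(-3 + E)) = 7 + 1/(-3 + E))
I(N, q) = 0
(s(6, 10)*I(1, d(S(0, 6), 6)))*79 = (((-20 + 7*10)/(-3 + 10))*0)*79 = (((-20 + 70)/7)*0)*79 = (((1/7)*50)*0)*79 = ((50/7)*0)*79 = 0*79 = 0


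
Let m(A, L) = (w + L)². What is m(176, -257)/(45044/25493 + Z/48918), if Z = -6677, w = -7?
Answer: 86915551941504/2033245631 ≈ 42747.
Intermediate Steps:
m(A, L) = (-7 + L)²
m(176, -257)/(45044/25493 + Z/48918) = (-7 - 257)²/(45044/25493 - 6677/48918) = (-264)²/(45044*(1/25493) - 6677*1/48918) = 69696/(45044/25493 - 6677/48918) = 69696/(2033245631/1247066574) = 69696*(1247066574/2033245631) = 86915551941504/2033245631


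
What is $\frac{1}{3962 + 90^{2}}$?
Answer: $\frac{1}{12062} \approx 8.2905 \cdot 10^{-5}$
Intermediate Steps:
$\frac{1}{3962 + 90^{2}} = \frac{1}{3962 + 8100} = \frac{1}{12062}$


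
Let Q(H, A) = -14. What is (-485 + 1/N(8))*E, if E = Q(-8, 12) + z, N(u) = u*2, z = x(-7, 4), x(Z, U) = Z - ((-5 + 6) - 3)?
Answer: 147421/16 ≈ 9213.8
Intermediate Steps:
x(Z, U) = 2 + Z (x(Z, U) = Z - (1 - 3) = Z - 1*(-2) = Z + 2 = 2 + Z)
z = -5 (z = 2 - 7 = -5)
N(u) = 2*u
E = -19 (E = -14 - 5 = -19)
(-485 + 1/N(8))*E = (-485 + 1/(2*8))*(-19) = (-485 + 1/16)*(-19) = -7759/16*(-19) = 147421/16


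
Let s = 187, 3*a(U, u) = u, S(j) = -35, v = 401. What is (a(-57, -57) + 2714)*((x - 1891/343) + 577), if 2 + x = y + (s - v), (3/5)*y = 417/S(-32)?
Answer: 6331655/7 ≈ 9.0452e+5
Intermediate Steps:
a(U, u) = u/3
y = -139/7 (y = 5*(417/(-35))/3 = 5*(417*(-1/35))/3 = (5/3)*(-417/35) = -139/7 ≈ -19.857)
x = -1651/7 (x = -2 + (-139/7 + (187 - 1*401)) = -2 + (-139/7 + (187 - 401)) = -2 + (-139/7 - 214) = -2 - 1637/7 = -1651/7 ≈ -235.86)
(a(-57, -57) + 2714)*((x - 1891/343) + 577) = ((⅓)*(-57) + 2714)*((-1651/7 - 1891/343) + 577) = (-19 + 2714)*((-1651/7 - 1891/343) + 577) = 2695*((-1651/7 - 1*1891/343) + 577) = 2695*((-1651/7 - 1891/343) + 577) = 2695*(-82790/343 + 577) = 2695*(115121/343) = 6331655/7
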